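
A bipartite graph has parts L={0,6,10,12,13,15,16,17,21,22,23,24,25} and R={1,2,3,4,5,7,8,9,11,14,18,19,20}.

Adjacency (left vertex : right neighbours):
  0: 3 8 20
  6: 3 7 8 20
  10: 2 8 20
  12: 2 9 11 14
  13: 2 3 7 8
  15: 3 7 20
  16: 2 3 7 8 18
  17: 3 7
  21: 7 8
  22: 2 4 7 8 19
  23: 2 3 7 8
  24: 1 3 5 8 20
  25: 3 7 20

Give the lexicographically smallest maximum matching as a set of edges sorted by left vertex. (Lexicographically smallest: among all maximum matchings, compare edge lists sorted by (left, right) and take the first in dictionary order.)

Lex-smallest maximum matching: {(0,3), (6,7), (10,2), (12,9), (13,8), (15,20), (16,18), (22,4), (24,1)}

|M| = 9 (so the lex-smallest maximum matching has 9 edges)
process left vertices in ascending order; for each, take the smallest-labelled available neighbour that still permits 9 edges overall, or leave it unmatched if none does
lex-smallest matching: {0-3, 6-7, 10-2, 12-9, 13-8, 15-20, 16-18, 22-4, 24-1}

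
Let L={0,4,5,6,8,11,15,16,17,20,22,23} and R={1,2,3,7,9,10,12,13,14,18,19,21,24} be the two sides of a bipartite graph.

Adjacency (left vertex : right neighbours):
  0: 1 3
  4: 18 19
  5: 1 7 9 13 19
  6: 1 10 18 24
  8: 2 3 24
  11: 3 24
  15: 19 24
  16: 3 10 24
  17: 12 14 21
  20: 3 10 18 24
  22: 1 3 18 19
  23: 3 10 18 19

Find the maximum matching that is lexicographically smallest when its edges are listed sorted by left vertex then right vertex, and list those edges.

|M| = 9 (so the lex-smallest maximum matching has 9 edges)
process left vertices in ascending order; for each, take the smallest-labelled available neighbour that still permits 9 edges overall, or leave it unmatched if none does
lex-smallest matching: {0-1, 4-18, 5-7, 6-10, 8-2, 11-3, 15-19, 16-24, 17-12}

Lex-smallest maximum matching: {(0,1), (4,18), (5,7), (6,10), (8,2), (11,3), (15,19), (16,24), (17,12)}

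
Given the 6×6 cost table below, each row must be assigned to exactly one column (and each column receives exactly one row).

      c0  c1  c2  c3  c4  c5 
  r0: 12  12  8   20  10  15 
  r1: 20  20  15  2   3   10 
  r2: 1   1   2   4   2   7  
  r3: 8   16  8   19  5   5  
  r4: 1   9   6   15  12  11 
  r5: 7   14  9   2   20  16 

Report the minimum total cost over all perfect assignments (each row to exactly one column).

optimal assignment: row0→col2 (cost 8), row1→col4 (cost 3), row2→col1 (cost 1), row3→col5 (cost 5), row4→col0 (cost 1), row5→col3 (cost 2)
total = 8 + 3 + 1 + 5 + 1 + 2 = 20

Minimum assignment cost: 20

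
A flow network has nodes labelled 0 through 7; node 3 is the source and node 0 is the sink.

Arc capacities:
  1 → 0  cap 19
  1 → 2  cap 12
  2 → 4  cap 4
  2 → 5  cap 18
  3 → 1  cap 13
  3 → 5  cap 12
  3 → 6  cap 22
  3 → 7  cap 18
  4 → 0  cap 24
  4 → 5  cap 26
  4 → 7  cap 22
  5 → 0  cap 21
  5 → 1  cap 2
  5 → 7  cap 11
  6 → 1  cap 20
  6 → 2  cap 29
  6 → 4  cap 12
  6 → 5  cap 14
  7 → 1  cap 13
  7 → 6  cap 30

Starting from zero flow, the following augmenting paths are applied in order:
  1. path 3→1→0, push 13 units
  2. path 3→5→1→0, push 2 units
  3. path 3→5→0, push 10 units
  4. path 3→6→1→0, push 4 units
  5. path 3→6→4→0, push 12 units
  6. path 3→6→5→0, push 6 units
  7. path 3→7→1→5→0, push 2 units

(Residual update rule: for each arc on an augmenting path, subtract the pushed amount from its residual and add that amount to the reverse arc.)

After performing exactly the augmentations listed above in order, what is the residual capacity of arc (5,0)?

Residual capacity of (5,0): 3

after path 1 (3→1→0, push 13): res(5,0)=21
after path 2 (3→5→1→0, push 2): res(5,0)=21
after path 3 (3→5→0, push 10): res(5,0)=11
after path 4 (3→6→1→0, push 4): res(5,0)=11
after path 5 (3→6→4→0, push 12): res(5,0)=11
after path 6 (3→6→5→0, push 6): res(5,0)=5
after path 7 (3→7→1→5→0, push 2): res(5,0)=3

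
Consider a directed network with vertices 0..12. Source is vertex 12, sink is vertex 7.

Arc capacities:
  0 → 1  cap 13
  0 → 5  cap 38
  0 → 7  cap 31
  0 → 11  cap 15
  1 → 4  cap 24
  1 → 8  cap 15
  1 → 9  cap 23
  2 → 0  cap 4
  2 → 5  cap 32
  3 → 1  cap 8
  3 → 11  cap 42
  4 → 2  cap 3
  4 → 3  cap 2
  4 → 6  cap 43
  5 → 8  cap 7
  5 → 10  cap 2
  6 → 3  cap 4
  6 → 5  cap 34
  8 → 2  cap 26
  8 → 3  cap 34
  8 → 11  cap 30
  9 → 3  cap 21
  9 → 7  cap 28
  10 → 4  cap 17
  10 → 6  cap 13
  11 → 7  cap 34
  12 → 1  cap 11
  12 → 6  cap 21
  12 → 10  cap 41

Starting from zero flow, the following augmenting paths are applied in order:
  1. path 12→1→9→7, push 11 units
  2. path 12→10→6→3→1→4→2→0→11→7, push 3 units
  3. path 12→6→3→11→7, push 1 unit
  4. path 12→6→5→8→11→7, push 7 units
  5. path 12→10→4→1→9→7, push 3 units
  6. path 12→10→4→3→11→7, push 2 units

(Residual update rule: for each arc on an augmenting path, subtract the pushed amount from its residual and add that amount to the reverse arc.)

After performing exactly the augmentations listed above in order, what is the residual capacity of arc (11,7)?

Residual capacity of (11,7): 21

after path 1 (12→1→9→7, push 11): res(11,7)=34
after path 2 (12→10→6→3→1→4→2→0→11→7, push 3): res(11,7)=31
after path 3 (12→6→3→11→7, push 1): res(11,7)=30
after path 4 (12→6→5→8→11→7, push 7): res(11,7)=23
after path 5 (12→10→4→1→9→7, push 3): res(11,7)=23
after path 6 (12→10→4→3→11→7, push 2): res(11,7)=21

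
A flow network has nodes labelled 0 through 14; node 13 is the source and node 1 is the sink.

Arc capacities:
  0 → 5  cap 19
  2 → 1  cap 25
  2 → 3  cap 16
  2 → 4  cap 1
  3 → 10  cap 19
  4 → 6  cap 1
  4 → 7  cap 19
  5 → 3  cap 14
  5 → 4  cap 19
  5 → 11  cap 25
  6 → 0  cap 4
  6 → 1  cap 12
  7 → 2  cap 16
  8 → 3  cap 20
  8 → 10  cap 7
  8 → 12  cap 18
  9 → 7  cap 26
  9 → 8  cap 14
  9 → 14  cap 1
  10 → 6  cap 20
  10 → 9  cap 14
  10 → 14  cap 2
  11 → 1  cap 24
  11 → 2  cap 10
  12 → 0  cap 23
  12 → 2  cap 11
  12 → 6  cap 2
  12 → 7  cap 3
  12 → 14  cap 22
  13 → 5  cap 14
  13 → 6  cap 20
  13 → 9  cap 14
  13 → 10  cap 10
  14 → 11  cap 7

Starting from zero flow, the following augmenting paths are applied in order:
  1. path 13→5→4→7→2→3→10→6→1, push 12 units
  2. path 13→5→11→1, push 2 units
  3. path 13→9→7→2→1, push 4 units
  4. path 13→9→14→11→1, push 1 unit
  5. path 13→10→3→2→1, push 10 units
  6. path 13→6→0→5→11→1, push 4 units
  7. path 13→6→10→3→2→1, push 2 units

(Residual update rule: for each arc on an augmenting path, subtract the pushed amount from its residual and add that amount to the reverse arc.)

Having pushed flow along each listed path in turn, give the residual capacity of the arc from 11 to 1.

Residual capacity of (11,1): 17

after path 1 (13→5→4→7→2→3→10→6→1, push 12): res(11,1)=24
after path 2 (13→5→11→1, push 2): res(11,1)=22
after path 3 (13→9→7→2→1, push 4): res(11,1)=22
after path 4 (13→9→14→11→1, push 1): res(11,1)=21
after path 5 (13→10→3→2→1, push 10): res(11,1)=21
after path 6 (13→6→0→5→11→1, push 4): res(11,1)=17
after path 7 (13→6→10→3→2→1, push 2): res(11,1)=17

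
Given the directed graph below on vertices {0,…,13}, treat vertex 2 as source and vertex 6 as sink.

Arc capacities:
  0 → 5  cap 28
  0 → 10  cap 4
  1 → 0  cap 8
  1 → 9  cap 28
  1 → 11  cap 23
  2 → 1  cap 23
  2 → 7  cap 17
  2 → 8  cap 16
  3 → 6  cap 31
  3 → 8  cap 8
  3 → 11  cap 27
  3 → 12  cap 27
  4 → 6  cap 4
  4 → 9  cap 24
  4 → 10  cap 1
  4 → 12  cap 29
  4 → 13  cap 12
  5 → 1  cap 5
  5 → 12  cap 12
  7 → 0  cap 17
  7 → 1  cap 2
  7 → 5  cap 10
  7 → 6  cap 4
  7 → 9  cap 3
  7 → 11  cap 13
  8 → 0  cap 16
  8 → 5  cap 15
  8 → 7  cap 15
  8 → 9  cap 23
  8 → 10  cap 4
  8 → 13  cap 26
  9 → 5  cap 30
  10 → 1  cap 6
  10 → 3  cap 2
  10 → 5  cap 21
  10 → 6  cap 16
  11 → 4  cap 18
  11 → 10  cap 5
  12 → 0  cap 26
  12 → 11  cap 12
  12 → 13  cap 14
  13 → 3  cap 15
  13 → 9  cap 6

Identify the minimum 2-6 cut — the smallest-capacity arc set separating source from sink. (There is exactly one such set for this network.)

augment #1: 2→7→6 push 4
augment #2: 2→8→10→6 push 4
augment #3: 2→1→0→10→6 push 4
augment #4: 2→1→11→4→6 push 4
augment #5: 2→1→11→10→6 push 5
augment #6: 2→8→13→3→6 push 12
augment #7: 2→1→11→4→10→6 push 1
augment #8: 2→1→11→4→13→3→6 push 3
max flow = 37; residual-reachable set from 2 gives S-side
cut edges (S→T): {(0,10), (4,6), (4,10), (7,6), (8,10), (11,10), (13,3)} total cap 37

Min-cut arcs: {(0,10), (4,6), (4,10), (7,6), (8,10), (11,10), (13,3)} (total capacity 37)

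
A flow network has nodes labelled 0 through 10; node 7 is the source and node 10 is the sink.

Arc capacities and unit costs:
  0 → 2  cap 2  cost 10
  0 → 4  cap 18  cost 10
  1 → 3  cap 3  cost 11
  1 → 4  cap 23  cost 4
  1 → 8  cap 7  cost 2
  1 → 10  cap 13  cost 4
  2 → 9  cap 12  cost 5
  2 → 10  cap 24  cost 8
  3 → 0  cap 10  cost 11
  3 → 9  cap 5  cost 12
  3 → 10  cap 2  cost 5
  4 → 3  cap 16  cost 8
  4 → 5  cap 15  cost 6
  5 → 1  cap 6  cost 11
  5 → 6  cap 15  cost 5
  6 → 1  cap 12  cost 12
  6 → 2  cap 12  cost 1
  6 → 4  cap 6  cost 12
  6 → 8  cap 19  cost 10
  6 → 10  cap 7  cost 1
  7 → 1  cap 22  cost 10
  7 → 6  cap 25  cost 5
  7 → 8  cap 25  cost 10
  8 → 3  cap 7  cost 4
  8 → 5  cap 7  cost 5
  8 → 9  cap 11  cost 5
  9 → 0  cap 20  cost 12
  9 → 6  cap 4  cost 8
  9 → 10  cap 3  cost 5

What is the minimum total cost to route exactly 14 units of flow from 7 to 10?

shortest-cost path #1: 7→6→10 push 7 @ unit cost 6 (adds 42)
shortest-cost path #2: 7→1→10 push 7 @ unit cost 14 (adds 98)
total cost = 140

Minimum cost for 14 units: 140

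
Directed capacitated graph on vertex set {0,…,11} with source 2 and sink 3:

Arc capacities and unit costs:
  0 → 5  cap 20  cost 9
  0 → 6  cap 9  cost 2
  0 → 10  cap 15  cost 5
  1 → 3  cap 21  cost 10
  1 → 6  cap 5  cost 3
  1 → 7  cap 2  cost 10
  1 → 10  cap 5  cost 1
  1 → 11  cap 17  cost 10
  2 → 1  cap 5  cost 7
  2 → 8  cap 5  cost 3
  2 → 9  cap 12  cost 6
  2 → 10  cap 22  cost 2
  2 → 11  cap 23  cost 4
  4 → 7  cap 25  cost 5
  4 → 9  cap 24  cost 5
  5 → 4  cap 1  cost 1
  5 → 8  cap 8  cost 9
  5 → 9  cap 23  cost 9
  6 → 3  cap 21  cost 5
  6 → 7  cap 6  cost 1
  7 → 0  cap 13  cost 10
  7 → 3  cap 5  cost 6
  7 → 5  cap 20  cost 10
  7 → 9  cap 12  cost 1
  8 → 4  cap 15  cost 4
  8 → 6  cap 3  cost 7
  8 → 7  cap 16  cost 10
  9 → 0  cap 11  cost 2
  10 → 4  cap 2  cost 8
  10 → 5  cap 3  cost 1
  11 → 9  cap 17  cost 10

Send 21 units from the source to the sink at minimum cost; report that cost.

shortest-cost path #1: 2→8→6→3 push 3 @ unit cost 15 (adds 45)
shortest-cost path #2: 2→9→0→6→3 push 9 @ unit cost 15 (adds 135)
shortest-cost path #3: 2→1→6→3 push 5 @ unit cost 15 (adds 75)
shortest-cost path #4: 2→10→5→4→7→3 push 1 @ unit cost 15 (adds 15)
shortest-cost path #5: 2→8→4→7→3 push 2 @ unit cost 18 (adds 36)
shortest-cost path #6: 2→10→4→7→3 push 1 @ unit cost 21 (adds 21)
total cost = 327

Minimum cost for 21 units: 327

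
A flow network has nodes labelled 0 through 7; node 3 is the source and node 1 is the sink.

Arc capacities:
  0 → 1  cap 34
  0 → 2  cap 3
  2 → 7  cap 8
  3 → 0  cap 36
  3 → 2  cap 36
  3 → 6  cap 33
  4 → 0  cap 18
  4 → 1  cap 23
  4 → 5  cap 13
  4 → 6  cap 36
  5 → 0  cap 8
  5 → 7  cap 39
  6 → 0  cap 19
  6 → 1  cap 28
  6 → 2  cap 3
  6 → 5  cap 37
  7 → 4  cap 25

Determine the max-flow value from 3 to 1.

Maximum flow value: 75

augment #1: 3→0→1 bottleneck 34, total now 34
augment #2: 3→6→1 bottleneck 28, total now 62
augment #3: 3→2→7→4→1 bottleneck 8, total now 70
augment #4: 3→6→5→7→4→1 bottleneck 5, total now 75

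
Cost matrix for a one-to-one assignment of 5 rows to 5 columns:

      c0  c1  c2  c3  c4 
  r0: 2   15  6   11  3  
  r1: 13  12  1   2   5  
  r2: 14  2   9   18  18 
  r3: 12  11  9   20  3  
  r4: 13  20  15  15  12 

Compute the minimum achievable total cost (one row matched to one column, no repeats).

Minimum assignment cost: 23

optimal assignment: row0→col0 (cost 2), row1→col2 (cost 1), row2→col1 (cost 2), row3→col4 (cost 3), row4→col3 (cost 15)
total = 2 + 1 + 2 + 3 + 15 = 23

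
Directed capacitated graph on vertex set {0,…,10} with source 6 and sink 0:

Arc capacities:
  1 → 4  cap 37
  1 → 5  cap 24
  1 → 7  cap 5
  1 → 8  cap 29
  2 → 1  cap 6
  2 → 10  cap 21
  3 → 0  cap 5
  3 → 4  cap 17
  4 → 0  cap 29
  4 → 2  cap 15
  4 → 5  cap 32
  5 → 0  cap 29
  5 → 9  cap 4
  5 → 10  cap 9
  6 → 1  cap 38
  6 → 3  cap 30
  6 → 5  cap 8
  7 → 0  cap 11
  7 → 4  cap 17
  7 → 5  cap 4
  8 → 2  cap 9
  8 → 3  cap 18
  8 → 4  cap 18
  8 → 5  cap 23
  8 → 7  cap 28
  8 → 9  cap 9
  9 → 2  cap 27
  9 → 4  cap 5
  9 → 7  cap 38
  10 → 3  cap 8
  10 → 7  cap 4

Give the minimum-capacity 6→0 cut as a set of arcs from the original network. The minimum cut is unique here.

Min-cut arcs: {(3,0), (3,4), (6,1), (6,5)} (total capacity 68)

augment #1: 6→3→0 push 5
augment #2: 6→5→0 push 8
augment #3: 6→1→4→0 push 29
augment #4: 6→1→5→0 push 9
augment #5: 6→3→4→5→0 push 12
augment #6: 6→3→4→1→7→0 push 5
max flow = 68; residual-reachable set from 6 gives S-side
cut edges (S→T): {(3,0), (3,4), (6,1), (6,5)} total cap 68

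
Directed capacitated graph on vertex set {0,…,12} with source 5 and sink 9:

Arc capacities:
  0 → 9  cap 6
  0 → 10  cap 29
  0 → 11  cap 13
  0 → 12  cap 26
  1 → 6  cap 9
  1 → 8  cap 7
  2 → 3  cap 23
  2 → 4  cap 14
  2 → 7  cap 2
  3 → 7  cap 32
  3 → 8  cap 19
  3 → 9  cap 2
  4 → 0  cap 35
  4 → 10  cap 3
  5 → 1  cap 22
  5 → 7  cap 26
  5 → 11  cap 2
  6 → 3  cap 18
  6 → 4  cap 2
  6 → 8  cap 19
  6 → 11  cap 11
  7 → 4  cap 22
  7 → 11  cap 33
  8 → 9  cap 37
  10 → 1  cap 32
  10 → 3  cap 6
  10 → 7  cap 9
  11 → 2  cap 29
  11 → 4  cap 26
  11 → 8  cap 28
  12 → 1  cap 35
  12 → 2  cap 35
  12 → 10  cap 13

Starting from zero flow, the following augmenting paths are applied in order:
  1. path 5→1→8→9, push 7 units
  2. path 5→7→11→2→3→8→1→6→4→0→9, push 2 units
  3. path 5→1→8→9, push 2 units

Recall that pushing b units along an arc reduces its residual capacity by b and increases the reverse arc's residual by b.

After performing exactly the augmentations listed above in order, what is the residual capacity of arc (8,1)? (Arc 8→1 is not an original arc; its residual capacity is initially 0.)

after path 1 (5→1→8→9, push 7): res(8,1)=7
after path 2 (5→7→11→2→3→8→1→6→4→0→9, push 2): res(8,1)=5
after path 3 (5→1→8→9, push 2): res(8,1)=7

Residual capacity of (8,1): 7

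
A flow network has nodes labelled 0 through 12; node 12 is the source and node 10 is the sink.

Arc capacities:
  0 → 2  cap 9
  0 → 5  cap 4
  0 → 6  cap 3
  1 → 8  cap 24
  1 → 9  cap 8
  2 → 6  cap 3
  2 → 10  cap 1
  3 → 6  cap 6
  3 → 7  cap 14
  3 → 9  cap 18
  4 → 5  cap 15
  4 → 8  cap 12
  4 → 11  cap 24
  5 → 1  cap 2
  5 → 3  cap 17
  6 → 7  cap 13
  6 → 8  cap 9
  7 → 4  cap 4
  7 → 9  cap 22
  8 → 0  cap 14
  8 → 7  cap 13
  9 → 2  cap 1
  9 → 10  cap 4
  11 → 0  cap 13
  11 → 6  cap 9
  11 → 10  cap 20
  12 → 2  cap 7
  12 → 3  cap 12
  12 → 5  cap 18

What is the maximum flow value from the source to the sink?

augment #1: 12→2→10 bottleneck 1, total now 1
augment #2: 12→3→9→10 bottleneck 4, total now 5
augment #3: 12→3→7→4→11→10 bottleneck 4, total now 9

Maximum flow value: 9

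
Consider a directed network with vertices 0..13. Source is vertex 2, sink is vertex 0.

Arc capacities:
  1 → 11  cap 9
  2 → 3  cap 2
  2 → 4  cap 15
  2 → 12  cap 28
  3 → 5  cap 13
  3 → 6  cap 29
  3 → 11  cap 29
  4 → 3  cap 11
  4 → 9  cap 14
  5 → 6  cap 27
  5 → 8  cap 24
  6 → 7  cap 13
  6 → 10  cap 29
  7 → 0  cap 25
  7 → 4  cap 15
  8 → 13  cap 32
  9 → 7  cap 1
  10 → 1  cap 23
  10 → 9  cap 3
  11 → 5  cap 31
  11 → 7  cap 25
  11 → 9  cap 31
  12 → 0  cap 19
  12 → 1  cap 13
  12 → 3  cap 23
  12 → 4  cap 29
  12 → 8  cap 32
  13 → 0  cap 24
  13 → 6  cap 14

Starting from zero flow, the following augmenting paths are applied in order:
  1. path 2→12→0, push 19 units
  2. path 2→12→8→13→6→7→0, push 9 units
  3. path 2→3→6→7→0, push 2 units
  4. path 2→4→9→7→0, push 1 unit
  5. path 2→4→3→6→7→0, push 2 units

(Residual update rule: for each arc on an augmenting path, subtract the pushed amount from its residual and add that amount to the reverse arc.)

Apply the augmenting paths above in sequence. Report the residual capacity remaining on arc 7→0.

after path 1 (2→12→0, push 19): res(7,0)=25
after path 2 (2→12→8→13→6→7→0, push 9): res(7,0)=16
after path 3 (2→3→6→7→0, push 2): res(7,0)=14
after path 4 (2→4→9→7→0, push 1): res(7,0)=13
after path 5 (2→4→3→6→7→0, push 2): res(7,0)=11

Residual capacity of (7,0): 11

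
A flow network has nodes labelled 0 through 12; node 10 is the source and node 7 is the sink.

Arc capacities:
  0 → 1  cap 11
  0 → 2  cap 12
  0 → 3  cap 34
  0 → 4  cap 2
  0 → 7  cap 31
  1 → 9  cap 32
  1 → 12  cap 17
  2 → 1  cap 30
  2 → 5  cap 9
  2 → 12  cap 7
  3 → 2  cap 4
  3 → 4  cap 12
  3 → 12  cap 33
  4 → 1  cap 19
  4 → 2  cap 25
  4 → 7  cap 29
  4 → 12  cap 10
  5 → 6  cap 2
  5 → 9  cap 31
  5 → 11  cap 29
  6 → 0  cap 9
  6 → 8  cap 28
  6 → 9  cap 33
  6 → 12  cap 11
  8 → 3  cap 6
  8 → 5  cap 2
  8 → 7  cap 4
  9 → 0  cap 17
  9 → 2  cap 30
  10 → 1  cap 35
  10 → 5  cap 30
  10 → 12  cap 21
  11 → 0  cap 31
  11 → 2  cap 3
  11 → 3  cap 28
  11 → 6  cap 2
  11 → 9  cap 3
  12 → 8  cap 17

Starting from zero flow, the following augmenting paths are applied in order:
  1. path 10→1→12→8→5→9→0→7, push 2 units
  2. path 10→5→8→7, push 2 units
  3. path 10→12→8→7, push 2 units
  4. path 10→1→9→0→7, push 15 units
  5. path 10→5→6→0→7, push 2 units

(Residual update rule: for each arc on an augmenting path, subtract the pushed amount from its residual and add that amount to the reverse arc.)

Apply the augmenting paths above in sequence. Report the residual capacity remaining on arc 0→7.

Residual capacity of (0,7): 12

after path 1 (10→1→12→8→5→9→0→7, push 2): res(0,7)=29
after path 2 (10→5→8→7, push 2): res(0,7)=29
after path 3 (10→12→8→7, push 2): res(0,7)=29
after path 4 (10→1→9→0→7, push 15): res(0,7)=14
after path 5 (10→5→6→0→7, push 2): res(0,7)=12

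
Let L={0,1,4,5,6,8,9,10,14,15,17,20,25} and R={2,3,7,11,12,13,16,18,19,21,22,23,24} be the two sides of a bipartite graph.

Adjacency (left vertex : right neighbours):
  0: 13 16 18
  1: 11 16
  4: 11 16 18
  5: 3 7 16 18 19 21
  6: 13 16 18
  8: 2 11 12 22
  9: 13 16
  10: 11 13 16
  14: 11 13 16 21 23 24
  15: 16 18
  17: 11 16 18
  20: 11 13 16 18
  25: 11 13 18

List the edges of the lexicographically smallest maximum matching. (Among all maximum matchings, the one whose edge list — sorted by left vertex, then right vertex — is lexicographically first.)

|M| = 7 (so the lex-smallest maximum matching has 7 edges)
process left vertices in ascending order; for each, take the smallest-labelled available neighbour that still permits 7 edges overall, or leave it unmatched if none does
lex-smallest matching: {0-13, 1-11, 4-16, 5-3, 6-18, 8-2, 14-21}

Lex-smallest maximum matching: {(0,13), (1,11), (4,16), (5,3), (6,18), (8,2), (14,21)}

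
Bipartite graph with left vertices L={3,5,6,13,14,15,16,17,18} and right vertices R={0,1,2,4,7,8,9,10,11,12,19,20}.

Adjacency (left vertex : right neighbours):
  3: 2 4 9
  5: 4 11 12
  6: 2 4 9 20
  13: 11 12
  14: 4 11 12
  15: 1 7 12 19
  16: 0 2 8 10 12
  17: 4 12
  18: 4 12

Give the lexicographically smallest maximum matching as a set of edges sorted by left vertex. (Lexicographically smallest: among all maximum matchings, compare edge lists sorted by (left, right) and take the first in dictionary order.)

|M| = 7 (so the lex-smallest maximum matching has 7 edges)
process left vertices in ascending order; for each, take the smallest-labelled available neighbour that still permits 7 edges overall, or leave it unmatched if none does
lex-smallest matching: {3-2, 5-4, 6-9, 13-11, 14-12, 15-1, 16-0}

Lex-smallest maximum matching: {(3,2), (5,4), (6,9), (13,11), (14,12), (15,1), (16,0)}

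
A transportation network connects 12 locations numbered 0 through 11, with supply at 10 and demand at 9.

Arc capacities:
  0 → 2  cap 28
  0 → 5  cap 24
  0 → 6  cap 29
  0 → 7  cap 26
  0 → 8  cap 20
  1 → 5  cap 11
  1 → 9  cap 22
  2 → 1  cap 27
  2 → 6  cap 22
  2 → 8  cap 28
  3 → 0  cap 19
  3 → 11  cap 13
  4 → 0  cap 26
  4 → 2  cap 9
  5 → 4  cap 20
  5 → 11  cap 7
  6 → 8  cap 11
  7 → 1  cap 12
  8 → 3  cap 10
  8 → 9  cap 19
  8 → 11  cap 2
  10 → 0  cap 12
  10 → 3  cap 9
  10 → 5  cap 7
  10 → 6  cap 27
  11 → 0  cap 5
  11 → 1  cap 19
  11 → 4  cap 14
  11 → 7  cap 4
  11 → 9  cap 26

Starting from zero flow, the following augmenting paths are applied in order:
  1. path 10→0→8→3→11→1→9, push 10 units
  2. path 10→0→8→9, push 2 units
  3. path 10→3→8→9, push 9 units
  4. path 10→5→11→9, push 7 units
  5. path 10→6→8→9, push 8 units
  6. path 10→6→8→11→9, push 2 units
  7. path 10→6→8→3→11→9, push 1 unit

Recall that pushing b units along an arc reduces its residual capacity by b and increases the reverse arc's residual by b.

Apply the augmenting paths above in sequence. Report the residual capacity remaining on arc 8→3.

Residual capacity of (8,3): 8

after path 1 (10→0→8→3→11→1→9, push 10): res(8,3)=0
after path 2 (10→0→8→9, push 2): res(8,3)=0
after path 3 (10→3→8→9, push 9): res(8,3)=9
after path 4 (10→5→11→9, push 7): res(8,3)=9
after path 5 (10→6→8→9, push 8): res(8,3)=9
after path 6 (10→6→8→11→9, push 2): res(8,3)=9
after path 7 (10→6→8→3→11→9, push 1): res(8,3)=8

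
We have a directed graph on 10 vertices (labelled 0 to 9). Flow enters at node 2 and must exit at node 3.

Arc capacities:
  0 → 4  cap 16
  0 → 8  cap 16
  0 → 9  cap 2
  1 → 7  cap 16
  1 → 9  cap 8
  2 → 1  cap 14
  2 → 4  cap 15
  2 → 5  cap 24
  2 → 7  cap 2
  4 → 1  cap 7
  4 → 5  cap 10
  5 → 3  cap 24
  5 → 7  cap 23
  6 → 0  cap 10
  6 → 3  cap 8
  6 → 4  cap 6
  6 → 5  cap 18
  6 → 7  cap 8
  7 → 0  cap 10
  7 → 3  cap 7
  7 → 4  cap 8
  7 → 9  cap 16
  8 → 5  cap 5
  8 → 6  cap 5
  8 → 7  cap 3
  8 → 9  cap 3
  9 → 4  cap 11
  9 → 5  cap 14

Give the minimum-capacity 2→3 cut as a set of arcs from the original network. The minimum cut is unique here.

Min-cut arcs: {(5,3), (7,3), (8,6)} (total capacity 36)

augment #1: 2→5→3 push 24
augment #2: 2→7→3 push 2
augment #3: 2→1→7→3 push 5
augment #4: 2→1→7→0→8→6→3 push 5
max flow = 36; residual-reachable set from 2 gives S-side
cut edges (S→T): {(5,3), (7,3), (8,6)} total cap 36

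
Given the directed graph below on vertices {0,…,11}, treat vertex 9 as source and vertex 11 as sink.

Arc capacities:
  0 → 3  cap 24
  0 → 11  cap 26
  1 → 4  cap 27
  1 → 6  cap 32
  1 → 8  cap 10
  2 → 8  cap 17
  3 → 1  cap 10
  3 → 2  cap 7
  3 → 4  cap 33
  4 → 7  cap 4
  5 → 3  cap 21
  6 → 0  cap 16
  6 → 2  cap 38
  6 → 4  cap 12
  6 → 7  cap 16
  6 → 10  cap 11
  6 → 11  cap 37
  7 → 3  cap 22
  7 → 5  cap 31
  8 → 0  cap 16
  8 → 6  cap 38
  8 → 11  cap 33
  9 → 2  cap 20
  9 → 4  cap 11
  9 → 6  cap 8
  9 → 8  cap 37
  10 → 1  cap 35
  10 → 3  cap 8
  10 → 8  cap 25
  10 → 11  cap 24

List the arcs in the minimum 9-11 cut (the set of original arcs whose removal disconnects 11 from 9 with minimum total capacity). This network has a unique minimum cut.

Min-cut arcs: {(2,8), (4,7), (9,6), (9,8)} (total capacity 66)

augment #1: 9→6→11 push 8
augment #2: 9→8→11 push 33
augment #3: 9→8→0→11 push 4
augment #4: 9→2→8→0→11 push 12
augment #5: 9→2→8→6→11 push 5
augment #6: 9→4→7→3→1→6→11 push 4
max flow = 66; residual-reachable set from 9 gives S-side
cut edges (S→T): {(2,8), (4,7), (9,6), (9,8)} total cap 66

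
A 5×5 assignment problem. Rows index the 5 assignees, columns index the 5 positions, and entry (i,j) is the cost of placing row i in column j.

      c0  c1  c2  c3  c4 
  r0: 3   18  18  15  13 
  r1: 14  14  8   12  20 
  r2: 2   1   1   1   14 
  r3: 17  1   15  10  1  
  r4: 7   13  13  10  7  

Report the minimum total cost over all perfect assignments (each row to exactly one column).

Minimum assignment cost: 20

optimal assignment: row0→col0 (cost 3), row1→col2 (cost 8), row2→col3 (cost 1), row3→col1 (cost 1), row4→col4 (cost 7)
total = 3 + 8 + 1 + 1 + 7 = 20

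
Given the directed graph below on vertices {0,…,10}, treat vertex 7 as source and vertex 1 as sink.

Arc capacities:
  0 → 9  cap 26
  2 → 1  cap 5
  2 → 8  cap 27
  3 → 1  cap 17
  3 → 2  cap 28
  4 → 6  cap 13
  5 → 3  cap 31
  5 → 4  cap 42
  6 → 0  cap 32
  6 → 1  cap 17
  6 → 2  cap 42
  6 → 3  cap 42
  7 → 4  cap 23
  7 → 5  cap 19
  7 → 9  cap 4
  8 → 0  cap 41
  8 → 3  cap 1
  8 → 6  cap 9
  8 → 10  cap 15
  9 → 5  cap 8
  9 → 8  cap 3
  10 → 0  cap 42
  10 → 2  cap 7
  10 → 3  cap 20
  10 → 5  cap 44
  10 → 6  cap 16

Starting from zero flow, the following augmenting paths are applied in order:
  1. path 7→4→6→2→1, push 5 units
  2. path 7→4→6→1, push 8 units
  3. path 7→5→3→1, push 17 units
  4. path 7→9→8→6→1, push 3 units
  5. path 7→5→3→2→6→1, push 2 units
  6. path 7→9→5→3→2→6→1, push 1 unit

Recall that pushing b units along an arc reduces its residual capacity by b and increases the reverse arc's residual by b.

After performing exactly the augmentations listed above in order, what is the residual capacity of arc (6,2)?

Residual capacity of (6,2): 40

after path 1 (7→4→6→2→1, push 5): res(6,2)=37
after path 2 (7→4→6→1, push 8): res(6,2)=37
after path 3 (7→5→3→1, push 17): res(6,2)=37
after path 4 (7→9→8→6→1, push 3): res(6,2)=37
after path 5 (7→5→3→2→6→1, push 2): res(6,2)=39
after path 6 (7→9→5→3→2→6→1, push 1): res(6,2)=40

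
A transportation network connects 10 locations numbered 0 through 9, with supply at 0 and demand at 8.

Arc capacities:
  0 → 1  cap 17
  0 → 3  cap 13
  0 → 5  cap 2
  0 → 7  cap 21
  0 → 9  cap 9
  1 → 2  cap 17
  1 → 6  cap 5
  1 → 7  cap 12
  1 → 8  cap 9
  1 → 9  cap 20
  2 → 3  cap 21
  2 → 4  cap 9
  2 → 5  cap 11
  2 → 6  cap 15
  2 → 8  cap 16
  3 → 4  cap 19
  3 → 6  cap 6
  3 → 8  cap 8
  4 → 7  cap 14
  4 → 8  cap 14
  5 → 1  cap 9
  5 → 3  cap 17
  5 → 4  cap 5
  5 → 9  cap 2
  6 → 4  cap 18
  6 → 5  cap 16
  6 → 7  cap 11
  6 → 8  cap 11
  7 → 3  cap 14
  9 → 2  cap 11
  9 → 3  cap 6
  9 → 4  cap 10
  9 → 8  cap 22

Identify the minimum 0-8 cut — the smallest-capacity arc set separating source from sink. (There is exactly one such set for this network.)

Min-cut arcs: {(0,1), (0,3), (0,5), (0,9), (7,3)} (total capacity 55)

augment #1: 0→1→8 push 9
augment #2: 0→3→8 push 8
augment #3: 0→9→8 push 9
augment #4: 0→1→2→8 push 8
augment #5: 0→3→4→8 push 5
augment #6: 0→5→4→8 push 2
augment #7: 0→7→3→4→8 push 7
augment #8: 0→7→3→6→8 push 6
augment #9: 0→7→3→4→5→9→8 push 1
max flow = 55; residual-reachable set from 0 gives S-side
cut edges (S→T): {(0,1), (0,3), (0,5), (0,9), (7,3)} total cap 55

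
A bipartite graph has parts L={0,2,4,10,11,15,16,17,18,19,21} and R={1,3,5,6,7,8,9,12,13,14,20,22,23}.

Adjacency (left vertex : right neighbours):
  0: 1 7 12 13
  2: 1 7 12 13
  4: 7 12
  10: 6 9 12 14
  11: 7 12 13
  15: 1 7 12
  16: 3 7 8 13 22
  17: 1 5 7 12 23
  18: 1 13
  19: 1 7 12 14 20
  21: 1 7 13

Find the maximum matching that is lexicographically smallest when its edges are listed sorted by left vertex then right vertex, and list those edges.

Lex-smallest maximum matching: {(0,1), (2,7), (4,12), (10,6), (11,13), (16,3), (17,5), (19,14)}

|M| = 8 (so the lex-smallest maximum matching has 8 edges)
process left vertices in ascending order; for each, take the smallest-labelled available neighbour that still permits 8 edges overall, or leave it unmatched if none does
lex-smallest matching: {0-1, 2-7, 4-12, 10-6, 11-13, 16-3, 17-5, 19-14}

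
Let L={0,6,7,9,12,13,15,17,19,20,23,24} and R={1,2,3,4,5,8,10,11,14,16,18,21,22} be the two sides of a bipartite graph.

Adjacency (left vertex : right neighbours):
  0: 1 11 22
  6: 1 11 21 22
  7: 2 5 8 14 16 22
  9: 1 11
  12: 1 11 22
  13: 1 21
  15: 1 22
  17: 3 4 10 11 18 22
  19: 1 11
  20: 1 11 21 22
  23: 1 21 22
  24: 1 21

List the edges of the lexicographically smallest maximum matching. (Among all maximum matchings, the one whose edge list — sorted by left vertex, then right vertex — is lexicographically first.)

Lex-smallest maximum matching: {(0,1), (6,11), (7,2), (12,22), (13,21), (17,3)}

|M| = 6 (so the lex-smallest maximum matching has 6 edges)
process left vertices in ascending order; for each, take the smallest-labelled available neighbour that still permits 6 edges overall, or leave it unmatched if none does
lex-smallest matching: {0-1, 6-11, 7-2, 12-22, 13-21, 17-3}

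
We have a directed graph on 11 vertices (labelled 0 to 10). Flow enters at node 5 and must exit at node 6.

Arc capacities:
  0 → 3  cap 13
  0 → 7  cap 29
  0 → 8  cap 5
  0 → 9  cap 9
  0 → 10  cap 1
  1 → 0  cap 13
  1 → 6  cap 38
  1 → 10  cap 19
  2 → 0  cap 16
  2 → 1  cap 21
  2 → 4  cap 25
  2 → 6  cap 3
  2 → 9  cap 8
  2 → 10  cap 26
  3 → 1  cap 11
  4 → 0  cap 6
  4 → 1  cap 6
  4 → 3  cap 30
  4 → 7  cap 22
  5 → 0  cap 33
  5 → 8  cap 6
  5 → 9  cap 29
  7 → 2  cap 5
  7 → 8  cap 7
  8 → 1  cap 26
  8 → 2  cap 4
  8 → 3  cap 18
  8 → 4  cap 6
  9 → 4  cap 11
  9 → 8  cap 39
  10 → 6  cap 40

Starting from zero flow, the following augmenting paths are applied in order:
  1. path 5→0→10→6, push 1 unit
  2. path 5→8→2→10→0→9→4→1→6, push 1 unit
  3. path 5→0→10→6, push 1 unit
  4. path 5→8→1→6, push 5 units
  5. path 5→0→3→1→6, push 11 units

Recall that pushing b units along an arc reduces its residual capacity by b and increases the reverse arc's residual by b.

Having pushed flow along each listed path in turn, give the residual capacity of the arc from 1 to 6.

Residual capacity of (1,6): 21

after path 1 (5→0→10→6, push 1): res(1,6)=38
after path 2 (5→8→2→10→0→9→4→1→6, push 1): res(1,6)=37
after path 3 (5→0→10→6, push 1): res(1,6)=37
after path 4 (5→8→1→6, push 5): res(1,6)=32
after path 5 (5→0→3→1→6, push 11): res(1,6)=21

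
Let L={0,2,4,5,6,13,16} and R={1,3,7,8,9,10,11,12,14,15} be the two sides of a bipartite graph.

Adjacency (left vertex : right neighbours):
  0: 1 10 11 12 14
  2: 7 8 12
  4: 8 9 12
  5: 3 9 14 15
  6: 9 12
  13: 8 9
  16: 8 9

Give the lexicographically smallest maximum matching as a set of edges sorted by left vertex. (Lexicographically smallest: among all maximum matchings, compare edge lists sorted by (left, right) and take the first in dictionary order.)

Lex-smallest maximum matching: {(0,1), (2,7), (4,8), (5,3), (6,12), (13,9)}

|M| = 6 (so the lex-smallest maximum matching has 6 edges)
process left vertices in ascending order; for each, take the smallest-labelled available neighbour that still permits 6 edges overall, or leave it unmatched if none does
lex-smallest matching: {0-1, 2-7, 4-8, 5-3, 6-12, 13-9}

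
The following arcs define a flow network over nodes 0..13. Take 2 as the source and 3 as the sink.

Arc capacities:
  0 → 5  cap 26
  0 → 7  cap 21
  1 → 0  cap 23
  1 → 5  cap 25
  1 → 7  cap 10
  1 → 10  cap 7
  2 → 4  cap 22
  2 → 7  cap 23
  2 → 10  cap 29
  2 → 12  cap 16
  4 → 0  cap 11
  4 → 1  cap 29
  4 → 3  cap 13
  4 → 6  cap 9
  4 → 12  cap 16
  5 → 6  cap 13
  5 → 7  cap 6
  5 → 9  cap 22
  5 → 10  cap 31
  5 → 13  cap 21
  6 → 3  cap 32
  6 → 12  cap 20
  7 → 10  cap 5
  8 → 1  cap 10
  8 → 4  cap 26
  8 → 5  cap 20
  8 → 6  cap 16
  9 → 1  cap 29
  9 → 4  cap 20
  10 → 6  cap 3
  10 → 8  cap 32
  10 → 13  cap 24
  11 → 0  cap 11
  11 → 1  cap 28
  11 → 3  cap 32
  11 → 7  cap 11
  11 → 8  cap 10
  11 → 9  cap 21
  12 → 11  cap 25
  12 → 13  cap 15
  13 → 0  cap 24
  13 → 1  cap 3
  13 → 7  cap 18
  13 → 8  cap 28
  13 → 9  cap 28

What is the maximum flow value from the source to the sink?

augment #1: 2→4→3 bottleneck 13, total now 13
augment #2: 2→4→6→3 bottleneck 9, total now 22
augment #3: 2→10→6→3 bottleneck 3, total now 25
augment #4: 2→12→11→3 bottleneck 16, total now 41
augment #5: 2→10→8→6→3 bottleneck 16, total now 57
augment #6: 2→10→8→5→6→3 bottleneck 4, total now 61
augment #7: 2→10→8→4→12→11→3 bottleneck 6, total now 67
augment #8: 2→7→10→8→4→12→11→3 bottleneck 3, total now 70

Maximum flow value: 70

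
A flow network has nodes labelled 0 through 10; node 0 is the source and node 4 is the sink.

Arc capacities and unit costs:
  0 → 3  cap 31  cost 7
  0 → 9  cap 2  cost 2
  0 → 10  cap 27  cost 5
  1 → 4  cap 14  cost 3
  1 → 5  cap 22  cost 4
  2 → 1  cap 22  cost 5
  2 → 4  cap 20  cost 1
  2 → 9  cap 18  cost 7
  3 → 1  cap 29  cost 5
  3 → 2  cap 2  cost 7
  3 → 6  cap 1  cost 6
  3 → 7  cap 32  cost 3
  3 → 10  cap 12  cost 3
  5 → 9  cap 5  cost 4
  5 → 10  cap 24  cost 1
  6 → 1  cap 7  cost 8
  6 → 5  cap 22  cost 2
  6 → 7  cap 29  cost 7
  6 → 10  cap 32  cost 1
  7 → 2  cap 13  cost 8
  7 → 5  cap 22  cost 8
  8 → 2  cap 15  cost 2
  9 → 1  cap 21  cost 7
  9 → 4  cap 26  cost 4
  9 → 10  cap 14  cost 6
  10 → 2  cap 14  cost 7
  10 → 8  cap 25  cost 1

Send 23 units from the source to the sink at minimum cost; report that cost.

Minimum cost for 23 units: 227

shortest-cost path #1: 0→9→4 push 2 @ unit cost 6 (adds 12)
shortest-cost path #2: 0→10→8→2→4 push 15 @ unit cost 9 (adds 135)
shortest-cost path #3: 0→10→2→4 push 5 @ unit cost 13 (adds 65)
shortest-cost path #4: 0→3→1→4 push 1 @ unit cost 15 (adds 15)
total cost = 227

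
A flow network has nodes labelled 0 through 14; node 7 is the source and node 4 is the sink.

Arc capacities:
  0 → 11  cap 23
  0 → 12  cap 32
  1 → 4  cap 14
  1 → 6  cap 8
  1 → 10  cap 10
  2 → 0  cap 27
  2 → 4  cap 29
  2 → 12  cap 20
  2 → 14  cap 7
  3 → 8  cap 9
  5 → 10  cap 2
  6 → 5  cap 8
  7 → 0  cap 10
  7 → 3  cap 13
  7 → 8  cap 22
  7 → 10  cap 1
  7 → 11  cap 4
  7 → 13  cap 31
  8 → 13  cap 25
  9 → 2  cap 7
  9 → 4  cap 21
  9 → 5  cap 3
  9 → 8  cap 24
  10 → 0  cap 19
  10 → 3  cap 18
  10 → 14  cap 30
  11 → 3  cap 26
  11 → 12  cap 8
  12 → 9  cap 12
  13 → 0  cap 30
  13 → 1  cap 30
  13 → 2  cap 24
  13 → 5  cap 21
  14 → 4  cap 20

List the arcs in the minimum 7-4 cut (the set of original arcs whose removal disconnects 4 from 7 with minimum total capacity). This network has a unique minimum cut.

augment #1: 7→10→14→4 push 1
augment #2: 7→13→1→4 push 14
augment #3: 7→13→2→4 push 17
augment #4: 7→0→12→9→4 push 10
augment #5: 7→8→13→2→4 push 7
augment #6: 7→11→12→9→4 push 2
augment #7: 7→8→13→1→10→14→4 push 10
augment #8: 7→8→13→5→10→14→4 push 2
max flow = 63; residual-reachable set from 7 gives S-side
cut edges (S→T): {(1,4), (1,10), (5,10), (7,10), (12,9), (13,2)} total cap 63

Min-cut arcs: {(1,4), (1,10), (5,10), (7,10), (12,9), (13,2)} (total capacity 63)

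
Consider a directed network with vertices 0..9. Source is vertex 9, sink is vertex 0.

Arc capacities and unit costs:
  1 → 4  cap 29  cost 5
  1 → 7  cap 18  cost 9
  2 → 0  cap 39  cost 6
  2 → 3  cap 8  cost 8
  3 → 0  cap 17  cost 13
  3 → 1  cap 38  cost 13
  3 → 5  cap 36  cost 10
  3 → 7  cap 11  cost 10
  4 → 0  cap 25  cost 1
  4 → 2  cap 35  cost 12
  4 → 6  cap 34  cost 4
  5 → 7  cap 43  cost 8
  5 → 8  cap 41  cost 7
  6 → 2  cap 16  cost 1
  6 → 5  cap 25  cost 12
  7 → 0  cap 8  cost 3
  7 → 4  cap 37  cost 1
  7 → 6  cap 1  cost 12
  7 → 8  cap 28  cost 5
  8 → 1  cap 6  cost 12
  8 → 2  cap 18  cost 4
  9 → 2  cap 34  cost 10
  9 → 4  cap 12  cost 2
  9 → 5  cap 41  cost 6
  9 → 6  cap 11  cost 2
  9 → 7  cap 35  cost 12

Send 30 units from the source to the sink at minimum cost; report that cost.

Minimum cost for 30 units: 233

shortest-cost path #1: 9→4→0 push 12 @ unit cost 3 (adds 36)
shortest-cost path #2: 9→6→2→0 push 11 @ unit cost 9 (adds 99)
shortest-cost path #3: 9→7→4→0 push 7 @ unit cost 14 (adds 98)
total cost = 233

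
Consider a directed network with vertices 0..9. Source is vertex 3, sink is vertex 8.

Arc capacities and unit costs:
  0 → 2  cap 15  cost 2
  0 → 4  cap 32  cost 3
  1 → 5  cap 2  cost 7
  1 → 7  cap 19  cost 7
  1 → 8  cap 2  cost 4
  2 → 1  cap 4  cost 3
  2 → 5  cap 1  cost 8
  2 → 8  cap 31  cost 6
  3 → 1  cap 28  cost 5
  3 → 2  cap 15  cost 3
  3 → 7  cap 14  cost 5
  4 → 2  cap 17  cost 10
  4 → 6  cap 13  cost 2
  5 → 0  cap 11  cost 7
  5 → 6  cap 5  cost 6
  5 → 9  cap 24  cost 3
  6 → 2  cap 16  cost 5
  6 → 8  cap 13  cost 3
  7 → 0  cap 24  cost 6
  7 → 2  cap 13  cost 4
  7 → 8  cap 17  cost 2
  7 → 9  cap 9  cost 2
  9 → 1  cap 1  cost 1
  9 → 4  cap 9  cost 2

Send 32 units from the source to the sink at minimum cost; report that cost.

Minimum cost for 32 units: 265

shortest-cost path #1: 3→7→8 push 14 @ unit cost 7 (adds 98)
shortest-cost path #2: 3→1→8 push 2 @ unit cost 9 (adds 18)
shortest-cost path #3: 3→2→8 push 15 @ unit cost 9 (adds 135)
shortest-cost path #4: 3→1→7→8 push 1 @ unit cost 14 (adds 14)
total cost = 265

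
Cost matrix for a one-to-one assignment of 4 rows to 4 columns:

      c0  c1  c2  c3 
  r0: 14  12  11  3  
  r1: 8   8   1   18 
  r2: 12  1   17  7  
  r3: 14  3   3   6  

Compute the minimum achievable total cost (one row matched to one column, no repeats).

optimal assignment: row0→col3 (cost 3), row1→col0 (cost 8), row2→col1 (cost 1), row3→col2 (cost 3)
total = 3 + 8 + 1 + 3 = 15

Minimum assignment cost: 15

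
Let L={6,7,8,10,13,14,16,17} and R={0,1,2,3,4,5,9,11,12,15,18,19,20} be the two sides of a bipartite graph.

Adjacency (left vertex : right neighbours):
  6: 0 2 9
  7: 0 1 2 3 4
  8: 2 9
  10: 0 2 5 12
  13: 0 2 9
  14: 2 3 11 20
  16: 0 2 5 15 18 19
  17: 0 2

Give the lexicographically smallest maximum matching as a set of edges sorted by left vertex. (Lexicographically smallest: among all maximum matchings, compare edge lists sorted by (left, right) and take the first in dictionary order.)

|M| = 7 (so the lex-smallest maximum matching has 7 edges)
process left vertices in ascending order; for each, take the smallest-labelled available neighbour that still permits 7 edges overall, or leave it unmatched if none does
lex-smallest matching: {6-0, 7-1, 8-2, 10-5, 13-9, 14-3, 16-15}

Lex-smallest maximum matching: {(6,0), (7,1), (8,2), (10,5), (13,9), (14,3), (16,15)}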